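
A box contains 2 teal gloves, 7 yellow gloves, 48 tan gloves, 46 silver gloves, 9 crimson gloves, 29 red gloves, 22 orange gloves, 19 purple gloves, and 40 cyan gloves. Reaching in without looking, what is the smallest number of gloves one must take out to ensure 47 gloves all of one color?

Treat the 9 colors as pigeonholes.
In the worst case we take at most 46 of each color, but all 2 teal, all 7 yellow, all 9 crimson, all 29 red, all 22 orange, all 19 purple, and all 40 cyan (fewer than 46), giving 2 + 7 + 46 + 46 + 9 + 29 + 22 + 19 + 40 = 220.
One more glove then forces some color to 47, so 220 + 1 = 221.

221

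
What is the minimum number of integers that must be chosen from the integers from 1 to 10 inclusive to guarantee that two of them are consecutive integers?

6

Partition {1, …, 10} into 5 pairs: {1,2}, {3,4}, …, {9,10}.
Choosing 5 integers — say the 5 even numbers 2, 4, …, 10 — takes one from each pair and avoids the property.
Choosing 6 forces two into the same pair by pigeonhole, and those are consecutive. So 6.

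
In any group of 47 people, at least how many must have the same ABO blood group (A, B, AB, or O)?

12

If each of the 4 ABO blood groups held at most 11, the total would be at most 4 × 11 = 44 < 47, a contradiction.
So at least one holds ⌈47/4⌉ = 12.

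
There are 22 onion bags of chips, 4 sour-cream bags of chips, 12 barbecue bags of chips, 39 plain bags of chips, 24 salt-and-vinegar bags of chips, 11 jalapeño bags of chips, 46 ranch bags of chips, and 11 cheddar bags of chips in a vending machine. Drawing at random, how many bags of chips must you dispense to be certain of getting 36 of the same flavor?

Treat the 8 flavors as pigeonholes.
In the worst case we take at most 35 of each flavor, but all 22 onion, all 4 sour-cream, all 12 barbecue, all 24 salt-and-vinegar, all 11 jalapeño, and all 11 cheddar (fewer than 35), giving 22 + 4 + 12 + 35 + 24 + 11 + 35 + 11 = 154.
One more bag of chips then forces some flavor to 36, so 154 + 1 = 155.

155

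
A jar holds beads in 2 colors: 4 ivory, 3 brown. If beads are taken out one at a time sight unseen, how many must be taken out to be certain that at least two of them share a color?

The worst case takes 1 bead of each color without reaching 2 of any: 2 × 1 = 2.
The next bead must bring some color to 2, so 2 + 1 = 3.

3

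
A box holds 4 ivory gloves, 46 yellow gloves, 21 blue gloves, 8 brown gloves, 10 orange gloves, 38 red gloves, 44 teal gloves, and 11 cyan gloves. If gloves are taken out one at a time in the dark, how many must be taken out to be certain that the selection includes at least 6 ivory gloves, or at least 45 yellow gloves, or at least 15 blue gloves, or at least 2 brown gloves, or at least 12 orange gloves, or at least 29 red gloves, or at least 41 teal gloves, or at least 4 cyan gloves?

The worst case stops just short of every target: all 4 ivory, 44 yellow, 14 blue, 1 brown, all 10 orange, 28 red, 40 teal, 3 cyan — 4 + 44 + 14 + 1 + 10 + 28 + 40 + 3 = 144 gloves.
One more glove must push some color to its target, so 144 + 1 = 145.

145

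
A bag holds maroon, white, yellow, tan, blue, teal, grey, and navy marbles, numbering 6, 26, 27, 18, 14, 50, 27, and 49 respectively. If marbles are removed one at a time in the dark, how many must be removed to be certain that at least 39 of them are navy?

207

The worst case draws every non-navy marble first: 6 + 26 + 27 + 18 + 14 + 50 + 27 = 168.
The next 39 draws are then forced to be navy, giving 168 + 39 = 207.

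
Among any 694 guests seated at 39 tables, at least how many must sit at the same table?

18

The 694 guests fall into 39 tables.
If each of the 39 tables held at most 17, the total would be at most 39 × 17 = 663 < 694, a contradiction.
So at least one holds ⌈694/39⌉ = 18.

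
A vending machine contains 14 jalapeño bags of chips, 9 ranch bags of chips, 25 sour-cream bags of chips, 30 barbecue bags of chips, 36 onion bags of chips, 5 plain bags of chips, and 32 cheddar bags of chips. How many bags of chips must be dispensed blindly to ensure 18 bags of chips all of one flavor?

Treat the 7 flavors as pigeonholes.
In the worst case we take at most 17 of each flavor, but all 14 jalapeño, all 9 ranch, and all 5 plain (fewer than 17), giving 14 + 9 + 17 + 17 + 17 + 5 + 17 = 96.
One more bag of chips then forces some flavor to 18, so 96 + 1 = 97.

97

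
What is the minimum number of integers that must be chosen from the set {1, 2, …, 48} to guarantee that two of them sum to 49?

25

Partition {1, …, 48} into 24 pairs: {1,48}, {2,47}, …, {24,25}.
Choosing 24 integers — say the integers 1 through 24 — takes one from each pair and avoids the property.
Choosing 25 forces two into the same pair by pigeonhole, and those sum to 49. So 25.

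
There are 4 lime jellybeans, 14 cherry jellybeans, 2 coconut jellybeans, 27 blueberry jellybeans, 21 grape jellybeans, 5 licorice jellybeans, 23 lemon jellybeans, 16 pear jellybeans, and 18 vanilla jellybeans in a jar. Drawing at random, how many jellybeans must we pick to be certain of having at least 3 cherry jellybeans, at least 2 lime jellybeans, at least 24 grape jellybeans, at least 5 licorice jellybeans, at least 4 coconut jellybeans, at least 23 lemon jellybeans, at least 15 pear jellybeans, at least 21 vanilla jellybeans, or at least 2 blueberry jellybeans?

Each of the 9 flavors has its own threshold; avoid all of them simultaneously.
The worst case stops just short of every target: 1 lime, 2 cherry, all 2 coconut, 1 blueberry, all 21 grape, 4 licorice, 22 lemon, 14 pear, all 18 vanilla — 1 + 2 + 2 + 1 + 21 + 4 + 22 + 14 + 18 = 85 jellybeans.
One more jellybean must push some flavor to its target, so 85 + 1 = 86.

86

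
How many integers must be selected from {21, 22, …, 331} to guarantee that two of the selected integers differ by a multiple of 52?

Group the integers by remainder mod 52; there are 52 residue classes, each nonempty in this range.
Choosing one from each class (52 integers) avoids any shared remainder.
One more choice must repeat a class, so two differ by a multiple of 52. Hence 52 + 1 = 53.

53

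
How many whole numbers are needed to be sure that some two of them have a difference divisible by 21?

Two integers differ by a multiple of 21 exactly when they share a remainder mod 21.
There are 21 residue classes mod 21, so 21 integers can all lie in distinct classes.
One more integer must repeat a residue, giving a difference divisible by 21. So n = 21 + 1 = 22.

22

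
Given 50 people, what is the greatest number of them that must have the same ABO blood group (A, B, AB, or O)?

The 50 people fall into 4 ABO blood groups.
If each of the 4 ABO blood groups held at most 12, the total would be at most 4 × 12 = 48 < 50, a contradiction.
So at least one holds ⌈50/4⌉ = 13.

13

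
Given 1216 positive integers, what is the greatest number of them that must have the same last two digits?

13

The 1216 positive integers fall into 100 possible two-digit endings.
If each of the 100 possible two-digit endings held at most 12, the total would be at most 100 × 12 = 1200 < 1216, a contradiction.
So at least one holds ⌈1216/100⌉ = 13.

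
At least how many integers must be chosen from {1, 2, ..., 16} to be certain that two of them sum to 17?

9

Partition {1, …, 16} into 8 pairs: {1,16}, {2,15}, …, {8,9}.
Choosing 8 integers — say the integers 1 through 8 — takes one from each pair and avoids the property.
Choosing 9 forces two into the same pair by pigeonhole, and those sum to 17. So 9.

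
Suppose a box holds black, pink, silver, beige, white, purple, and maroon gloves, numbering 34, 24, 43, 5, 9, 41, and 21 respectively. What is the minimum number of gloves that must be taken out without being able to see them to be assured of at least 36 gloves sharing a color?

In the worst case we take at most 35 of each color, but all 34 black, all 24 pink, all 5 beige, all 9 white, and all 21 maroon (fewer than 35), giving 34 + 24 + 35 + 5 + 9 + 35 + 21 = 163.
One more glove then forces some color to 36, so 163 + 1 = 164.

164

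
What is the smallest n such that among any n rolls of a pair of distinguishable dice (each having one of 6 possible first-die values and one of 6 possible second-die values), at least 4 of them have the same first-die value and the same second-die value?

109

There are 6 × 6 = 36 (first-die value, second-die value) combinations acting as pigeonholes.
With 36 × 3 = 108 rolls of a pair of distinguishable dice we could place exactly 3 in each, with no (first-die value, second-die value) pair reaching 4.
One more forces some (first-die value, second-die value) pair to hold 4, so 108 + 1 = 109.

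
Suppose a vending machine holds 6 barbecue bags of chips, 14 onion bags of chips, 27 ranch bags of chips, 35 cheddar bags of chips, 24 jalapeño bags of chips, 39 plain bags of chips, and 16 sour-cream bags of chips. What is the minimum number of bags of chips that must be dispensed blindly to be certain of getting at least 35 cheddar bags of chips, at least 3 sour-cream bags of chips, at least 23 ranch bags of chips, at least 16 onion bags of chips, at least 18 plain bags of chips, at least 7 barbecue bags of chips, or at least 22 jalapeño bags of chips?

117

The worst case stops just short of every target: 6 barbecue, all 14 onion, 22 ranch, 34 cheddar, 21 jalapeño, 17 plain, 2 sour-cream — 6 + 14 + 22 + 34 + 21 + 17 + 2 = 116 bags of chips.
One more bag of chips must push some flavor to its target, so 116 + 1 = 117.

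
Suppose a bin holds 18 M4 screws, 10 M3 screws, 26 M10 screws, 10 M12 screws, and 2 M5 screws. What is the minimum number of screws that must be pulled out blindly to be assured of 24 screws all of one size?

Treat the 5 sizes as pigeonholes.
In the worst case we take at most 23 of each size, but all 18 M4, all 10 M3, all 10 M12, and all 2 M5 (fewer than 23), giving 18 + 10 + 23 + 10 + 2 = 63.
One more screw then forces some size to 24, so 63 + 1 = 64.

64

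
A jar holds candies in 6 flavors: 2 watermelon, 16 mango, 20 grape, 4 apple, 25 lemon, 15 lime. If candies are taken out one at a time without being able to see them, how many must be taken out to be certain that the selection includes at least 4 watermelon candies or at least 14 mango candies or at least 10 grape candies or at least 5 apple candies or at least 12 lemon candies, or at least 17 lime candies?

55

Each of the 6 flavors has its own threshold; avoid all of them simultaneously.
The worst case stops just short of every target: all 2 watermelon, 13 mango, 9 grape, 4 apple, 11 lemon, all 15 lime — 2 + 13 + 9 + 4 + 11 + 15 = 54 candies.
One more candy must push some flavor to its target, so 54 + 1 = 55.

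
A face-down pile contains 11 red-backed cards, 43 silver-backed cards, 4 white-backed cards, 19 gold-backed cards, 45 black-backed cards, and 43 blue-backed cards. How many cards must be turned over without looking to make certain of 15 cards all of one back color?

72

In the worst case we take at most 14 of each back color, but all 11 red-backed and all 4 white-backed (fewer than 14), giving 11 + 14 + 4 + 14 + 14 + 14 = 71.
One more card then forces some back color to 15, so 71 + 1 = 72.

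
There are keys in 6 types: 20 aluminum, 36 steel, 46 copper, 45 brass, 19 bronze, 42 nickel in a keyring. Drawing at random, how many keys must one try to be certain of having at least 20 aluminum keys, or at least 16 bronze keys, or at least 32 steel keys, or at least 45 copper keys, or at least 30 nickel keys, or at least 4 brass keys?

The worst case stops just short of every target: 19 aluminum, 31 steel, 44 copper, 3 brass, 15 bronze, 29 nickel — 19 + 31 + 44 + 3 + 15 + 29 = 141 keys.
One more key must push some type to its target, so 141 + 1 = 142.

142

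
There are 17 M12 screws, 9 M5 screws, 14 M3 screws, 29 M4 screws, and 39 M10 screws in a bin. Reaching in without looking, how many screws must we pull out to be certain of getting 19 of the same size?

77

In the worst case we take at most 18 of each size, but all 17 M12, all 9 M5, and all 14 M3 (fewer than 18), giving 17 + 9 + 14 + 18 + 18 = 76.
One more screw then forces some size to 19, so 76 + 1 = 77.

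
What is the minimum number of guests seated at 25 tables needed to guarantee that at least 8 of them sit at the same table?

176

There are 25 tables acting as pigeonholes.
With 25 × 7 = 175 guests we could place exactly 7 in each, with no class reaching 8.
One more forces some class to hold 8, so 175 + 1 = 176.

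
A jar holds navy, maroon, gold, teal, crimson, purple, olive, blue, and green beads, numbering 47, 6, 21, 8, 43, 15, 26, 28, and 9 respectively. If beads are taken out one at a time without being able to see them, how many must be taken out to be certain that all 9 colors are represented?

198

The hardest color to obtain is maroon: we could draw every other bead first — 203 − 6 = 197 beads — without a single maroon one.
The next draw must be maroon, so 197 + 1 = 198.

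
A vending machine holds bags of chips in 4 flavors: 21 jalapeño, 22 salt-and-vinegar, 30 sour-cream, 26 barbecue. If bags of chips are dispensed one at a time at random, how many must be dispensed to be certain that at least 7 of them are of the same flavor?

Treat the 4 flavors as pigeonholes.
The worst case takes 6 bags of chips of each flavor without reaching 7 of any: 4 × 6 = 24.
The next bag of chips must bring some flavor to 7, so 24 + 1 = 25.

25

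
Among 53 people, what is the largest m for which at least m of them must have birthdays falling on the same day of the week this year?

There are 7 days of the week, which serve as the pigeonholes.
If each of the 7 days of the week held at most 7, the total would be at most 7 × 7 = 49 < 53, a contradiction.
So at least one holds ⌈53/7⌉ = 8.

8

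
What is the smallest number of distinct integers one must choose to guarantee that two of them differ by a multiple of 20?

21

Two integers differ by a multiple of 20 exactly when they share a remainder mod 20.
There are 20 residue classes mod 20, so 20 integers can all lie in distinct classes.
One more integer must repeat a residue, giving a difference divisible by 20. So n = 20 + 1 = 21.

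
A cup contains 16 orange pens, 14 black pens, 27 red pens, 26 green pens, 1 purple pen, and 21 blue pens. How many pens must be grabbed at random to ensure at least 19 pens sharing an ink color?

In the worst case we take at most 18 of each ink color, but all 16 orange, all 14 black, and all 1 purple (fewer than 18), giving 16 + 14 + 18 + 18 + 1 + 18 = 85.
One more pen then forces some ink color to 19, so 85 + 1 = 86.

86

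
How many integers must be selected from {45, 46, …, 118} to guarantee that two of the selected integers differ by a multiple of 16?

17

Group the integers by remainder mod 16; there are 16 residue classes, each nonempty in this range.
Choosing one from each class (16 integers) avoids any shared remainder.
One more choice must repeat a class, so two differ by a multiple of 16. Hence 16 + 1 = 17.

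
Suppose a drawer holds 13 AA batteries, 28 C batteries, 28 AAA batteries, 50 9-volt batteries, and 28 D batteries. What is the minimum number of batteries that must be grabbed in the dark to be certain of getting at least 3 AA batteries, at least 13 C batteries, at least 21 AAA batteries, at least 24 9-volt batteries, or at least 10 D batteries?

Each of the 5 types has its own threshold; avoid all of them simultaneously.
The worst case stops just short of every target: 2 AA, 12 C, 20 AAA, 23 9-volt, 9 D — 2 + 12 + 20 + 23 + 9 = 66 batteries.
One more battery must push some type to its target, so 66 + 1 = 67.

67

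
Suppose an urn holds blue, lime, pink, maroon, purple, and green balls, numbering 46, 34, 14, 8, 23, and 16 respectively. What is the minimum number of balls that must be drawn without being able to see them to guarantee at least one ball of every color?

134

The hardest color to obtain is maroon: we could draw every other ball first — 141 − 8 = 133 balls — without a single maroon one.
The next draw must be maroon, so 133 + 1 = 134.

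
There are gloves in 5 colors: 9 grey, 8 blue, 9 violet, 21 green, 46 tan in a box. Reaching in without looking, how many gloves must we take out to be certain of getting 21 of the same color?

67

In the worst case we take at most 20 of each color, but all 9 grey, all 8 blue, and all 9 violet (fewer than 20), giving 9 + 8 + 9 + 20 + 20 = 66.
One more glove then forces some color to 21, so 66 + 1 = 67.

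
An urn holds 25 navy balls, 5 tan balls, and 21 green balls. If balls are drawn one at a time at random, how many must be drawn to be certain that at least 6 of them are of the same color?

The worst case takes 5 balls of each color without reaching 6 of any: 3 × 5 = 15.
The next ball must bring some color to 6, so 15 + 1 = 16.

16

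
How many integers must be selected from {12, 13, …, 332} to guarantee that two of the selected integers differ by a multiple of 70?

Group the integers by remainder mod 70; there are 70 residue classes, each nonempty in this range.
Choosing one from each class (70 integers) avoids any shared remainder.
One more choice must repeat a class, so two differ by a multiple of 70. Hence 70 + 1 = 71.

71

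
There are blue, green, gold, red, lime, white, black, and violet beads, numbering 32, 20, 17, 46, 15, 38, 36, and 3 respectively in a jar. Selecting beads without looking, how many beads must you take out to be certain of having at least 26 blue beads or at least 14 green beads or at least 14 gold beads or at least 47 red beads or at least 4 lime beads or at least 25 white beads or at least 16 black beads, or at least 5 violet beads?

143

The worst case stops just short of every target: 25 blue, 13 green, 13 gold, 46 red, 3 lime, 24 white, 15 black, all 3 violet — 25 + 13 + 13 + 46 + 3 + 24 + 15 + 3 = 142 beads.
One more bead must push some color to its target, so 142 + 1 = 143.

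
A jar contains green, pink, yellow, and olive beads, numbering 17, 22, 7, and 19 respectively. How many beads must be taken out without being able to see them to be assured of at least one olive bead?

47

The worst case draws every non-olive bead first: 17 + 22 + 7 = 46.
The next draw is then forced to be olive, giving 46 + 1 = 47.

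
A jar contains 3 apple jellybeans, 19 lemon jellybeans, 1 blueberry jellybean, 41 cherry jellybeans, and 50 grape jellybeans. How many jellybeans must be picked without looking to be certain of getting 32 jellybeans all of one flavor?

In the worst case we take at most 31 of each flavor, but all 3 apple, all 19 lemon, and all 1 blueberry (fewer than 31), giving 3 + 19 + 1 + 31 + 31 = 85.
One more jellybean then forces some flavor to 32, so 85 + 1 = 86.

86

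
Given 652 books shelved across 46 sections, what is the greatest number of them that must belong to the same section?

15

The 652 books fall into 46 sections.
If each of the 46 sections held at most 14, the total would be at most 46 × 14 = 644 < 652, a contradiction.
So at least one holds ⌈652/46⌉ = 15.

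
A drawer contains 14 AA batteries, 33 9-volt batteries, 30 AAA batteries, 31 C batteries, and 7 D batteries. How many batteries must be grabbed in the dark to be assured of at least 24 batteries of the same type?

91

Treat the 5 types as pigeonholes.
In the worst case we take at most 23 of each type, but all 14 AA and all 7 D (fewer than 23), giving 14 + 23 + 23 + 23 + 7 = 90.
One more battery then forces some type to 24, so 90 + 1 = 91.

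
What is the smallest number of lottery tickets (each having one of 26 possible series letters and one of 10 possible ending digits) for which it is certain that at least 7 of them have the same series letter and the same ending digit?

1561

There are 26 × 10 = 260 (series letter, ending digit) combinations acting as pigeonholes.
With 260 × 6 = 1560 lottery tickets we could place exactly 6 in each, with no (series letter, ending digit) pair reaching 7.
One more forces some (series letter, ending digit) pair to hold 7, so 1560 + 1 = 1561.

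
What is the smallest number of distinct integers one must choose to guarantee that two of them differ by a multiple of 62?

63

Use the pigeonhole principle on residue classes: two integers differ by a multiple of 62 exactly when they share a remainder mod 62.
There are 62 residue classes mod 62, so 62 integers can all lie in distinct classes.
One more integer must repeat a residue, giving a difference divisible by 62. So n = 62 + 1 = 63.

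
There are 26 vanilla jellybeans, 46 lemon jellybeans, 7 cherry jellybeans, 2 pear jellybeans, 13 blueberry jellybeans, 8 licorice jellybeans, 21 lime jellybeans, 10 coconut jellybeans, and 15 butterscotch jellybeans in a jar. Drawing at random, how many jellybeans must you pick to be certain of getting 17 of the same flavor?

In the worst case we take at most 16 of each flavor, but all 7 cherry, all 2 pear, all 13 blueberry, all 8 licorice, all 10 coconut, and all 15 butterscotch (fewer than 16), giving 16 + 16 + 7 + 2 + 13 + 8 + 16 + 10 + 15 = 103.
One more jellybean then forces some flavor to 17, so 103 + 1 = 104.

104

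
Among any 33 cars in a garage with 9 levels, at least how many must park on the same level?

4

If each of the 9 levels held at most 3, the total would be at most 9 × 3 = 27 < 33, a contradiction.
So at least one holds ⌈33/9⌉ = 4.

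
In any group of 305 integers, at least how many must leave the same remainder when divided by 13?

If each of the 13 residue classes modulo 13 held at most 23, the total would be at most 13 × 23 = 299 < 305, a contradiction.
So at least one holds ⌈305/13⌉ = 24.

24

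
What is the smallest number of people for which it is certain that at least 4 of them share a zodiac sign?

There are 12 zodiac signs acting as pigeonholes.
With 12 × 3 = 36 people we could place exactly 3 in each, with no class reaching 4.
One more forces some class to hold 4, so 36 + 1 = 37.

37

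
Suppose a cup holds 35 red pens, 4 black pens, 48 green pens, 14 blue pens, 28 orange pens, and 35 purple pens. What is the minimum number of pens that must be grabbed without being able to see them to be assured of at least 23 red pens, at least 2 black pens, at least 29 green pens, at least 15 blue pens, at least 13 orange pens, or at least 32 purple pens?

The worst case stops just short of every target: 22 red, 1 black, 28 green, 14 blue, 12 orange, 31 purple — 22 + 1 + 28 + 14 + 12 + 31 = 108 pens.
One more pen must push some ink color to its target, so 108 + 1 = 109.

109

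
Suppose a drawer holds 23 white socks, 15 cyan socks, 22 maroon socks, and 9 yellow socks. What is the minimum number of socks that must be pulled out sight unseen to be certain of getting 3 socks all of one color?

9

Treat the 4 colors as pigeonholes.
The worst case takes 2 socks of each color without reaching 3 of any: 4 × 2 = 8.
The next sock must bring some color to 3, so 8 + 1 = 9.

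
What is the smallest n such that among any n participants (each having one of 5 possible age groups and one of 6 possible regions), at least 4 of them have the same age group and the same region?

91

There are 5 × 6 = 30 (age group, region) combinations acting as pigeonholes.
With 30 × 3 = 90 participants we could place exactly 3 in each, with no (age group, region) pair reaching 4.
One more forces some (age group, region) pair to hold 4, so 90 + 1 = 91.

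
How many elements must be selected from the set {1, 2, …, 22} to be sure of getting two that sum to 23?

12

Partition {1, …, 22} into 11 pairs: {1,22}, {2,21}, …, {11,12}.
Choosing 11 integers — say the integers 1 through 11 — takes one from each pair and avoids the property.
Choosing 12 forces two into the same pair by pigeonhole, and those sum to 23. So 12.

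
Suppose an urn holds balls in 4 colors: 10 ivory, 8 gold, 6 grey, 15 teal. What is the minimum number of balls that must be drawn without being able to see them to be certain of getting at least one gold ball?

32

The worst case draws every non-gold ball first: 10 + 6 + 15 = 31.
The next draw is then forced to be gold, giving 31 + 1 = 32.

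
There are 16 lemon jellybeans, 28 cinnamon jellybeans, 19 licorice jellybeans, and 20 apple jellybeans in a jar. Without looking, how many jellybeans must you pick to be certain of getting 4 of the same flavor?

The worst case takes 3 jellybeans of each flavor without reaching 4 of any: 4 × 3 = 12.
The next jellybean must bring some flavor to 4, so 12 + 1 = 13.

13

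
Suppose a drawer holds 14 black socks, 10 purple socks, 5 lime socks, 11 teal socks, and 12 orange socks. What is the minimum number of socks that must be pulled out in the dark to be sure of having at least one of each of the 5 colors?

48

The hardest color to obtain is lime: we could draw every other sock first — 52 − 5 = 47 socks — without a single lime one.
The next draw must be lime, so 47 + 1 = 48.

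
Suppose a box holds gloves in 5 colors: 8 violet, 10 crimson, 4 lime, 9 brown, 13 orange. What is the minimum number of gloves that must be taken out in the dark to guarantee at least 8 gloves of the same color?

Treat the 5 colors as pigeonholes.
In the worst case we take at most 7 of each color, but all 4 lime (fewer than 7), giving 7 + 7 + 4 + 7 + 7 = 32.
One more glove then forces some color to 8, so 32 + 1 = 33.

33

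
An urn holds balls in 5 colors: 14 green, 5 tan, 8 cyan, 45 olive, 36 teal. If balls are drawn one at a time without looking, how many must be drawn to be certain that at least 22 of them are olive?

The worst case draws every non-olive ball first: 14 + 5 + 8 + 36 = 63.
The next 22 draws are then forced to be olive, giving 63 + 22 = 85.

85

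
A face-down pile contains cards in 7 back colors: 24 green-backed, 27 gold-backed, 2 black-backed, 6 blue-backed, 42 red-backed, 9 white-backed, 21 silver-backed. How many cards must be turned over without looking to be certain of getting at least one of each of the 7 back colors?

130

The hardest back color to obtain is black-backed: we could draw every other card first — 131 − 2 = 129 cards — without a single black-backed one.
The next draw must be black-backed, so 129 + 1 = 130.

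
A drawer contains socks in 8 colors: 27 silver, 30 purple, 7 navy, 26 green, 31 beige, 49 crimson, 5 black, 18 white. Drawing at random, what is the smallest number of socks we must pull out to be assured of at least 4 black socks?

192

The worst case draws every non-black sock first: 27 + 30 + 7 + 26 + 31 + 49 + 18 = 188.
The next 4 draws are then forced to be black, giving 188 + 4 = 192.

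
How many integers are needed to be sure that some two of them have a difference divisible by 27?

Use the pigeonhole principle on residue classes: two integers differ by a multiple of 27 exactly when they share a remainder mod 27.
There are 27 residue classes mod 27, so 27 integers can all lie in distinct classes.
One more integer must repeat a residue, giving a difference divisible by 27. So n = 27 + 1 = 28.

28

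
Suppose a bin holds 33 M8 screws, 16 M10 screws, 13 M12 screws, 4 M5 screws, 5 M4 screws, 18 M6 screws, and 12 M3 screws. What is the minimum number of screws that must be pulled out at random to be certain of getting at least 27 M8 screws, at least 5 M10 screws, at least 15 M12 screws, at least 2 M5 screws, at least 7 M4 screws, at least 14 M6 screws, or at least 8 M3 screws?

The worst case stops just short of every target: 26 M8, 4 M10, all 13 M12, 1 M5, all 5 M4, 13 M6, 7 M3 — 26 + 4 + 13 + 1 + 5 + 13 + 7 = 69 screws.
One more screw must push some size to its target, so 69 + 1 = 70.

70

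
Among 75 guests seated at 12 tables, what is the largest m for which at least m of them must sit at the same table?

If each of the 12 tables held at most 6, the total would be at most 12 × 6 = 72 < 75, a contradiction.
So at least one holds ⌈75/12⌉ = 7.

7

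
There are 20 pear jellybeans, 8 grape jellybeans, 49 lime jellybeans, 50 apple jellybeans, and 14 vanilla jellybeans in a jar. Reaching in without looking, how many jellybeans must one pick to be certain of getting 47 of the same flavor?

135

In the worst case we take at most 46 of each flavor, but all 20 pear, all 8 grape, and all 14 vanilla (fewer than 46), giving 20 + 8 + 46 + 46 + 14 = 134.
One more jellybean then forces some flavor to 47, so 134 + 1 = 135.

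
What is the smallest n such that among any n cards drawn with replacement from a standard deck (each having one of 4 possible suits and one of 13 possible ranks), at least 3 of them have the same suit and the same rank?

There are 4 × 13 = 52 (suit, rank) combinations acting as pigeonholes.
With 52 × 2 = 104 cards drawn with replacement from a standard deck we could place exactly 2 in each, with no (suit, rank) pair reaching 3.
One more forces some (suit, rank) pair to hold 3, so 104 + 1 = 105.

105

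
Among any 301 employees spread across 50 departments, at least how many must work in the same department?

The 301 employees fall into 50 departments.
If each of the 50 departments held at most 6, the total would be at most 50 × 6 = 300 < 301, a contradiction.
So at least one holds ⌈301/50⌉ = 7.

7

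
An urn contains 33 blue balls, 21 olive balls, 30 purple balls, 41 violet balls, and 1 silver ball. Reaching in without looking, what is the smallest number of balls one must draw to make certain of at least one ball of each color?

The hardest color to obtain is silver: we could draw every other ball first — 126 − 1 = 125 balls — without a single silver one.
The next draw must be silver, so 125 + 1 = 126.

126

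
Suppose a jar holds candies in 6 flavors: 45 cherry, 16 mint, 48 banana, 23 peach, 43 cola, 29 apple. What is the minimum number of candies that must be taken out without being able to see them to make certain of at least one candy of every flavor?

The hardest flavor to obtain is mint: we could draw every other candy first — 204 − 16 = 188 candies — without a single mint one.
The next draw must be mint, so 188 + 1 = 189.

189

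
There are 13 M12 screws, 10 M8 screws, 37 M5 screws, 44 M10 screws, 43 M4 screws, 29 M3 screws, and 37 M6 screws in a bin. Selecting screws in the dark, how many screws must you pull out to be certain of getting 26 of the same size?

149

Treat the 7 sizes as pigeonholes.
In the worst case we take at most 25 of each size, but all 13 M12 and all 10 M8 (fewer than 25), giving 13 + 10 + 25 + 25 + 25 + 25 + 25 = 148.
One more screw then forces some size to 26, so 148 + 1 = 149.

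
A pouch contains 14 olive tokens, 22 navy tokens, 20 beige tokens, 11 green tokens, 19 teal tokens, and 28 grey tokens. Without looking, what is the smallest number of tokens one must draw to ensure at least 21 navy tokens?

The worst case draws every non-navy token first: 14 + 20 + 11 + 19 + 28 = 92.
The next 21 draws are then forced to be navy, giving 92 + 21 = 113.

113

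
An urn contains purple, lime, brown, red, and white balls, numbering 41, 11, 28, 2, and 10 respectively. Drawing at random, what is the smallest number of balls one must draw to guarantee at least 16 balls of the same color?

54

In the worst case we take at most 15 of each color, but all 11 lime, all 2 red, and all 10 white (fewer than 15), giving 15 + 11 + 15 + 2 + 10 = 53.
One more ball then forces some color to 16, so 53 + 1 = 54.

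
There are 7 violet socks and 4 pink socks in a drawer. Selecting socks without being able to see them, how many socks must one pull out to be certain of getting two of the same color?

Treat the 2 colors as pigeonholes.
The worst case takes 1 sock of each color without reaching 2 of any: 2 × 1 = 2.
The next sock must bring some color to 2, so 2 + 1 = 3.

3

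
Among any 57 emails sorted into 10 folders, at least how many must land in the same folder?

The 57 emails fall into 10 folders.
If each of the 10 folders held at most 5, the total would be at most 10 × 5 = 50 < 57, a contradiction.
So at least one holds ⌈57/10⌉ = 6.

6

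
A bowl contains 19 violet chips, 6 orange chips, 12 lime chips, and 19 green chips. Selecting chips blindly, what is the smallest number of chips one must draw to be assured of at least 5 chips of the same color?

Treat the 4 colors as pigeonholes.
The worst case takes 4 chips of each color without reaching 5 of any: 4 × 4 = 16.
The next chip must bring some color to 5, so 16 + 1 = 17.

17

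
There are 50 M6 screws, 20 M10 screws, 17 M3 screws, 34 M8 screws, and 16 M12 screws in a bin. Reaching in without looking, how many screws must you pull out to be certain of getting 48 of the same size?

135

Treat the 5 sizes as pigeonholes.
In the worst case we take at most 47 of each size, but all 20 M10, all 17 M3, all 34 M8, and all 16 M12 (fewer than 47), giving 47 + 20 + 17 + 34 + 16 = 134.
One more screw then forces some size to 48, so 134 + 1 = 135.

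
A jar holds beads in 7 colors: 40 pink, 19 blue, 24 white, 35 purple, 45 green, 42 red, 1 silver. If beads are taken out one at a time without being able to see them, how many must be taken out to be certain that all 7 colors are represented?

206

The hardest color to obtain is silver: we could draw every other bead first — 206 − 1 = 205 beads — without a single silver one.
The next draw must be silver, so 205 + 1 = 206.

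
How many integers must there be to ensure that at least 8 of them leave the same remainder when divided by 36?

253

There are 36 residue classes modulo 36 acting as pigeonholes.
With 36 × 7 = 252 integers we could place exactly 7 in each, with no class reaching 8.
One more forces some class to hold 8, so 252 + 1 = 253.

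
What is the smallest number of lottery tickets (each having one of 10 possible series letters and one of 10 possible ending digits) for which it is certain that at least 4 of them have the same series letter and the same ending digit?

There are 10 × 10 = 100 (series letter, ending digit) combinations acting as pigeonholes.
With 100 × 3 = 300 lottery tickets we could place exactly 3 in each, with no (series letter, ending digit) pair reaching 4.
One more forces some (series letter, ending digit) pair to hold 4, so 300 + 1 = 301.

301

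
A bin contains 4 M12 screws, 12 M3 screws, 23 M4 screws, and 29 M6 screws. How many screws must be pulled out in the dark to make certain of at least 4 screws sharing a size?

Treat the 4 sizes as pigeonholes.
The worst case takes 3 screws of each size without reaching 4 of any: 4 × 3 = 12.
The next screw must bring some size to 4, so 12 + 1 = 13.

13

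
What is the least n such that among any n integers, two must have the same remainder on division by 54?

Two integers differ by a multiple of 54 exactly when they share a remainder mod 54.
There are 54 residue classes mod 54, so 54 integers can all lie in distinct classes.
One more integer must repeat a residue, giving a difference divisible by 54. So n = 54 + 1 = 55.

55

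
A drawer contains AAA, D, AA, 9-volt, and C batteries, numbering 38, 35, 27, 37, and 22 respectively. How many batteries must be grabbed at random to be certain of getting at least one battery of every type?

138

The hardest type to obtain is C: we could draw every other battery first — 159 − 22 = 137 batteries — without a single C one.
The next draw must be C, so 137 + 1 = 138.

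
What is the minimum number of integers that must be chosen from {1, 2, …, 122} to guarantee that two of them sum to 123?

Partition {1, …, 122} into 61 pairs: {1,122}, {2,121}, …, {61,62}.
Choosing 61 integers — say the integers 1 through 61 — takes one from each pair and avoids the property.
Choosing 62 forces two into the same pair by pigeonhole, and those sum to 123. So 62.

62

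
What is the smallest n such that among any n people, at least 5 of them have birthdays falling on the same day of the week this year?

29

There are 7 days of the week acting as pigeonholes.
With 7 × 4 = 28 people we could place exactly 4 in each, with no class reaching 5.
One more forces some class to hold 5, so 28 + 1 = 29.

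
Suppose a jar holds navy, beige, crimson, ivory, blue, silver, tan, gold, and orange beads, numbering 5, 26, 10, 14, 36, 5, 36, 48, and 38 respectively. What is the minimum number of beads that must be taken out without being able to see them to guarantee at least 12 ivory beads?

216

To avoid ivory beads as long as possible, exhaust the other 8 colors first.
The worst case draws every non-ivory bead first: 5 + 26 + 10 + 36 + 5 + 36 + 48 + 38 = 204.
The next 12 draws are then forced to be ivory, giving 204 + 12 = 216.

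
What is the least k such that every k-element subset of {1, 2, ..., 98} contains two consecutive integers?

50

Partition {1, …, 98} into 49 pairs: {1,2}, {3,4}, …, {97,98}.
Choosing 49 integers — say the 49 even numbers 2, 4, …, 98 — takes one from each pair and avoids the property.
Choosing 50 forces two into the same pair by pigeonhole, and those are consecutive. So 50.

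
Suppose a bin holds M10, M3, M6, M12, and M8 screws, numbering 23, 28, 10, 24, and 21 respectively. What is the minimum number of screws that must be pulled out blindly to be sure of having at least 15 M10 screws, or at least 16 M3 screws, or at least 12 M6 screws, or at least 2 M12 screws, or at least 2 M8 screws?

The worst case stops just short of every target: 14 M10, 15 M3, all 10 M6, 1 M12, 1 M8 — 14 + 15 + 10 + 1 + 1 = 41 screws.
One more screw must push some size to its target, so 41 + 1 = 42.

42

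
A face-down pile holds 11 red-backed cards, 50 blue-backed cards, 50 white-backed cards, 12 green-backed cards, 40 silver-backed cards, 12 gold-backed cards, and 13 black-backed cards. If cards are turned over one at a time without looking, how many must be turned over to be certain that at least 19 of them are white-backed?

The worst case draws every non-white-backed card first: 11 + 50 + 12 + 40 + 12 + 13 = 138.
The next 19 draws are then forced to be white-backed, giving 138 + 19 = 157.

157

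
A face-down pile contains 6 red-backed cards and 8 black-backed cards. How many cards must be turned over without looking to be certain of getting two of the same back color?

The worst case takes 1 card of each back color without reaching 2 of any: 2 × 1 = 2.
The next card must bring some back color to 2, so 2 + 1 = 3.

3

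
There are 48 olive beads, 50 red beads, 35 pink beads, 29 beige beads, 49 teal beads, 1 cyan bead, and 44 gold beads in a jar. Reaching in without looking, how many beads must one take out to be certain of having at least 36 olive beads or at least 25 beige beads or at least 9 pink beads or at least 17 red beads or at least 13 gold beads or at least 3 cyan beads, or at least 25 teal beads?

121

The worst case stops just short of every target: 35 olive, 16 red, 8 pink, 24 beige, 24 teal, all 1 cyan, 12 gold — 35 + 16 + 8 + 24 + 24 + 1 + 12 = 120 beads.
One more bead must push some color to its target, so 120 + 1 = 121.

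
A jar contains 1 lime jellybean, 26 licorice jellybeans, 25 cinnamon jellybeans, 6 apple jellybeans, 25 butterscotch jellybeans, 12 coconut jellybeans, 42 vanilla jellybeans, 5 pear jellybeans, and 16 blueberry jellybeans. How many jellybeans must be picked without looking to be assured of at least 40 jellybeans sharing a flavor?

156

In the worst case we take at most 39 of each flavor, but all 1 lime, all 26 licorice, all 25 cinnamon, all 6 apple, all 25 butterscotch, all 12 coconut, all 5 pear, and all 16 blueberry (fewer than 39), giving 1 + 26 + 25 + 6 + 25 + 12 + 39 + 5 + 16 = 155.
One more jellybean then forces some flavor to 40, so 155 + 1 = 156.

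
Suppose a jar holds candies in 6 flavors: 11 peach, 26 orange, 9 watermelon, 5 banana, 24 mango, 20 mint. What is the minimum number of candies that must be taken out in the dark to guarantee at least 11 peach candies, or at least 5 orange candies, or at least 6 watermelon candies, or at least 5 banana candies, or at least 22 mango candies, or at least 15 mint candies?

The worst case stops just short of every target: 10 peach, 4 orange, 5 watermelon, 4 banana, 21 mango, 14 mint — 10 + 4 + 5 + 4 + 21 + 14 = 58 candies.
One more candy must push some flavor to its target, so 58 + 1 = 59.

59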